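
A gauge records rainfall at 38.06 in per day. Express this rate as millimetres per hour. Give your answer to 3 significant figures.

40.3 mm/hour

38.06 in/day × 25.4 mm/in × 0.0416667 day/hour = 40.3 mm/hour.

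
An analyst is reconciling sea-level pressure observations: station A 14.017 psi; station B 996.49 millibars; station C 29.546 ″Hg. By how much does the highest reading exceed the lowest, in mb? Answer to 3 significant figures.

34.1 mb

station A: 14.017 psi = 966.438 mb.
station C: 29.546 inHg = 1000.542 mb.
Spread: 1000.542 − 966.438 = 34.1 mb.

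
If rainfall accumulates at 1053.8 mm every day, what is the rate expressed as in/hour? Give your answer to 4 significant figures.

1.729 in/hour

1053.8 mm/day × 0.0393701 in/mm × 0.0416667 day/hour = 1.729 in/hour.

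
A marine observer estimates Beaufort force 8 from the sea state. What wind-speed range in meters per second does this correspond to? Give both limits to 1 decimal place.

17.2 to 20.7 m/s

Beaufort 8 (gale) spans 17.2–20.7 m/s.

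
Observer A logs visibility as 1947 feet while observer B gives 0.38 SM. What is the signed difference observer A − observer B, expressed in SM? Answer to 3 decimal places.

-0.011 SM

observer A: 1947 ft = 0.36875 SM.
Difference: 0.36875 − 0.38000 = -0.011 SM.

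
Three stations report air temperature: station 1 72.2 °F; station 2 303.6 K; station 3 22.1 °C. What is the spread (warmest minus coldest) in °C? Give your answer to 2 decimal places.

station 1: 72.2 °F = 22.333 °C.
station 2: 303.6 K = 30.450 °C.
Spread: 30.450 − 22.100 = 8.350 °C.

8.35 °C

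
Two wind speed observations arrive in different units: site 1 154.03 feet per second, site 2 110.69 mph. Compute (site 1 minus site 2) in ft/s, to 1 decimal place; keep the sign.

site 2: 110.69 mph = 162.345 ft/s.
Difference: 154.030 − 162.345 = -8.3 ft/s.

-8.3 ft/s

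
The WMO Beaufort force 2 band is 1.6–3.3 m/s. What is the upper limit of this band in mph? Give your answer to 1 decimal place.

1.6–3.3 m/s × 2.237 = 3.6–7.4 mph.

7.4 mph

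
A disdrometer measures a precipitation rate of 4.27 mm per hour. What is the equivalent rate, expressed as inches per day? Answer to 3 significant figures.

4.03 in/day

4.27 mm/hour × 0.0393701 in/mm × 24 hour/day = 4.03 in/day.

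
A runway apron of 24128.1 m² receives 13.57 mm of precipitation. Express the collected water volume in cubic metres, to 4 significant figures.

1 mm over 1 m² is 1 L, so volume = 13.57 × 24128.1 = 327418.32 L = 327.4 m³.

327.4 cubic metres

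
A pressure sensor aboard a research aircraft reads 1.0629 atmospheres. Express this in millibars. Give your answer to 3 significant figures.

1080 mb

1 atm = 1013.25 mb, so 1.0629 × 1013.25 = 1080 mb.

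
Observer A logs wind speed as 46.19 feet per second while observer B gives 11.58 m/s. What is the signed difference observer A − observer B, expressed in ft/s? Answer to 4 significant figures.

observer B: 11.58 m/s = 37.99213 ft/s.
Difference: 46.19000 − 37.99213 = 8.198 ft/s.

8.198 ft/s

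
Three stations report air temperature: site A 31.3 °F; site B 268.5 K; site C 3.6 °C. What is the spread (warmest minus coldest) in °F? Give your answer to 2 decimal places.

14.85 °F

site A: 31.3 °F = -0.389 °C.
site B: 268.5 K = -4.650 °C.
Spread: 3.600 − (-4.650) = 8.250 °C = 14.85 °F.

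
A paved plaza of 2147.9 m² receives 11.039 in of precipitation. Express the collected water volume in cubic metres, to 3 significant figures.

602 cubic metres

Depth: 11.039 in × 25.4 = 280.3906 mm.
1 mm over 1 m² is 1 L, so volume = 280.3906 × 2147.9 = 602250.97 L = 602 m³.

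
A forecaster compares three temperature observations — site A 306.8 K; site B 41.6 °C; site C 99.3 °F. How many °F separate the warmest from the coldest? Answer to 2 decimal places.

14.31 °F

site A: 306.8 K = 33.650 °C.
site C: 99.3 °F = 37.389 °C.
Spread: 41.600 − 33.650 = 7.950 °C = 14.31 °F.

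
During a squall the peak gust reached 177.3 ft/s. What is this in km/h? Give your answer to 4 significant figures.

1 ft/s = 1.09728 km/h, so 177.3 × 1.09728 = 194.5 km/h.

194.5 km/h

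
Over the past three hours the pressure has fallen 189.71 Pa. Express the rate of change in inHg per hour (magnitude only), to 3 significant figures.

189.71 Pa / 3 h × 0.0002953 inHg/Pa = 0.0187 inHg/h.

0.0187 inHg per hour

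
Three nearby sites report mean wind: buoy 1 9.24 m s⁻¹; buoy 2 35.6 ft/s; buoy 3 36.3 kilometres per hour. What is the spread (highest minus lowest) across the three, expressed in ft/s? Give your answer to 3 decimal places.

buoy 1: 9.24 m/s = 30.31496 ft/s.
buoy 3: 36.3 km/h = 33.08180 ft/s.
Spread: 35.60000 − 30.31496 = 5.285 ft/s.

5.285 ft/s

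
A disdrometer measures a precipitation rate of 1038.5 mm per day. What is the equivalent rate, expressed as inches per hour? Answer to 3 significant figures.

1038.5 mm/day × 0.0393701 in/mm × 0.0416667 day/hour = 1.70 in/hour.

1.70 in/hour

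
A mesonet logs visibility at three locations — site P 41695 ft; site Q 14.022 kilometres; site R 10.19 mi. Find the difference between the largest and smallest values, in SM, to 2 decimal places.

site P: 41695 ft = 7.8968 SM.
site Q: 14.022 km = 8.7129 SM.
Spread: 10.1900 − 7.8968 = 2.29 SM.

2.29 SM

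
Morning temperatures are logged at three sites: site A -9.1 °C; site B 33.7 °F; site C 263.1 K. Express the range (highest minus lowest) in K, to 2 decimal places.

10.99 K

site B: 33.7 °F = 0.944 °C.
site C: 263.1 K = -10.050 °C.
Spread: 0.944 − (-10.050) = 10.994 °C.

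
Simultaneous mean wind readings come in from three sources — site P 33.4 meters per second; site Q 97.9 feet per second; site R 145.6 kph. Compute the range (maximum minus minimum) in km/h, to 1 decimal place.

site P: 33.4 m/s = 120.240 km/h.
site Q: 97.9 ft/s = 107.424 km/h.
Spread: 145.600 − 107.424 = 38.2 km/h.

38.2 km/h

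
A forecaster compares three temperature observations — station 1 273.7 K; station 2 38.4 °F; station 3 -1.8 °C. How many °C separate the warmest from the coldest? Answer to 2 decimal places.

station 1: 273.7 K = 0.550 °C.
station 2: 38.4 °F = 3.556 °C.
Spread: 3.556 − (-1.800) = 5.356 °C.

5.36 °C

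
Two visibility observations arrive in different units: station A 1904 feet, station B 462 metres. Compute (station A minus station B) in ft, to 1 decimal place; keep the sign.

388.3 ft

station B: 462 m = 1515.748 ft.
Difference: 1904.000 − 1515.748 = 388.3 ft.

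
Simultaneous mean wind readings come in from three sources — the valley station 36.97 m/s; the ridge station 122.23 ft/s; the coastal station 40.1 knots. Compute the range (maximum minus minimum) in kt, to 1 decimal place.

32.3 kt

the valley station: 36.97 m/s = 71.864 kt.
the ridge station: 122.23 ft/s = 72.419 kt.
Spread: 72.419 − 40.100 = 32.3 kt.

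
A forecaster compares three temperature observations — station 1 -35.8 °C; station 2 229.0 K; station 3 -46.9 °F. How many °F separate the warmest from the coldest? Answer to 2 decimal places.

station 2: 229.0 K = -44.150 °C.
station 3: -46.9 °F = -43.833 °C.
Spread: (-35.800) − (-44.150) = 8.350 °C = 15.03 °F.

15.03 °F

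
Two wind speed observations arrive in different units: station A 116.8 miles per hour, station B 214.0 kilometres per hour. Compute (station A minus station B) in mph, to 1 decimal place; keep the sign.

-16.2 mph

station B: 214.0 km/h = 132.973 mph.
Difference: 116.800 − 132.973 = -16.2 mph.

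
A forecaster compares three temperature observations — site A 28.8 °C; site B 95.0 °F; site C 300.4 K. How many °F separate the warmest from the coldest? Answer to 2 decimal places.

site B: 95.0 °F = 35.000 °C.
site C: 300.4 K = 27.250 °C.
Spread: 35.000 − 27.250 = 7.750 °C = 13.95 °F.

13.95 °F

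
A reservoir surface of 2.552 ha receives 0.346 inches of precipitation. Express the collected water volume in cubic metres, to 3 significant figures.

Depth: 0.346 in × 25.4 = 8.7884 mm.
Area: 2.552 ha = 25520 m².
1 mm over 1 m² is 1 L, so volume = 8.7884 × 25520 = 224279.97 L = 224 m³.

224 cubic metres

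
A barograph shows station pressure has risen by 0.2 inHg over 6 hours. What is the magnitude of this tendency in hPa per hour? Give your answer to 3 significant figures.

1.13 hPa per hour

0.2 inHg / 6 h × 33.8639 hPa/inHg = 1.13 hPa/h.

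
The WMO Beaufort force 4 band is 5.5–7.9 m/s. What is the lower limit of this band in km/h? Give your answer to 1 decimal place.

5.5–7.9 m/s × 3.6 = 19.8–28.4 km/h.

19.8 km/h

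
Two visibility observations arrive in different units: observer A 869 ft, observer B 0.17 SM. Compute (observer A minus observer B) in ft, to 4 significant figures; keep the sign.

observer B: 0.17 SM = 897.6000 ft.
Difference: 869.0000 − 897.6000 = -28.60 ft.

-28.60 ft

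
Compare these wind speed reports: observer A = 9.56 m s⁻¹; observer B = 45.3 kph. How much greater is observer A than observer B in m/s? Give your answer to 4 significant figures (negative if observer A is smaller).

-3.023 m/s

observer B: 45.3 km/h = 12.58333 m/s.
Difference: 9.56000 − 12.58333 = -3.023 m/s.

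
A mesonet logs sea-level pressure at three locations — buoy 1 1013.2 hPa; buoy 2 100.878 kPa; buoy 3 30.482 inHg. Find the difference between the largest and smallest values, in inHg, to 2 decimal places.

0.69 inHg

buoy 1: 1013.2 hPa = 29.9198 inHg.
buoy 2: 100.878 kPa = 29.7893 inHg.
Spread: 30.4820 − 29.7893 = 0.69 inHg.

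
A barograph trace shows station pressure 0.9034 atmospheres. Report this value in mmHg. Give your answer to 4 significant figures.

686.6 mmHg

1 atm = 760 mmHg, so 0.9034 × 760 = 686.6 mmHg.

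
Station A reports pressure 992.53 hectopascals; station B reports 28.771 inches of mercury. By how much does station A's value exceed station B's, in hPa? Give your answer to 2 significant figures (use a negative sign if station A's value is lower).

station B: 28.771 inHg = 974.30 hPa.
Difference: 992.53 − 974.30 = 18 hPa.

18 hPa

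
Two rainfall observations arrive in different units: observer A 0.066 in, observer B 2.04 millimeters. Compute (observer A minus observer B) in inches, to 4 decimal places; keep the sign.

observer B: 2.04 mm = 0.080315 in.
Difference: 0.066000 − 0.080315 = -0.0143 in.

-0.0143 in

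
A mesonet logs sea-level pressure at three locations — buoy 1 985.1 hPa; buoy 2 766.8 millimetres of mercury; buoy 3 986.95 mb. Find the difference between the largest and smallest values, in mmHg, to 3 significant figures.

buoy 1: 985.1 hPa = 738.886 mmHg.
buoy 3: 986.95 mb = 740.273 mmHg.
Spread: 766.800 − 738.886 = 27.9 mmHg.

27.9 mmHg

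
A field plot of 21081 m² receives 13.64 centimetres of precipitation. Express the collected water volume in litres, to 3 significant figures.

Depth: 13.64 cm × 10 = 136.4 mm.
1 mm over 1 m² is 1 L, so volume = 136.4 × 21081 = 2875448.4 L ≈ 2880000 L.

2880000 litres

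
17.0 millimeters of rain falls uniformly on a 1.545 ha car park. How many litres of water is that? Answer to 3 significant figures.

263000 litres

Area: 1.545 ha = 15450 m².
1 mm over 1 m² is 1 L, so volume = 17 × 15450 = 262650 L ≈ 263000 L.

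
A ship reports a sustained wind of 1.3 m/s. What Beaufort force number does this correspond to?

1.3 m/s lies in the Beaufort 1 band (light air, 0.3–1.5 m/s).

Beaufort force 1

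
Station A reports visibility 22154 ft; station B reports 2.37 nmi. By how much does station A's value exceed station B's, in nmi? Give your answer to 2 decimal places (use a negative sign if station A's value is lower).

1.28 nmi

station A: 22154 ft = 3.6461 nmi.
Difference: 3.6461 − 2.3700 = 1.28 nmi.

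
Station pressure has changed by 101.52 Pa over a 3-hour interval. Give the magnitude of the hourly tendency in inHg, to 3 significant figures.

0.00999 inHg per hour

101.52 Pa / 3 h × 0.0002953 inHg/Pa = 0.00999 inHg/h.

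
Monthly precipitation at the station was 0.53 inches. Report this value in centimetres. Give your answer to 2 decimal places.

1.35 cm

1 in = 2.54 cm, so 0.53 × 2.54 = 1.35 cm.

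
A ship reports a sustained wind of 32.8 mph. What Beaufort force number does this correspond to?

32.8 mph = 14.7 m/s, which is Beaufort 7 (near gale, 13.9–17.1 m/s).

Beaufort force 7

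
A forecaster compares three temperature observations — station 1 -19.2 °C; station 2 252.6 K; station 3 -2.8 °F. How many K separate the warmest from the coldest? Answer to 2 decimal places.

station 2: 252.6 K = -20.550 °C.
station 3: -2.8 °F = -19.333 °C.
Spread: (-19.200) − (-20.550) = 1.350 °C.

1.35 K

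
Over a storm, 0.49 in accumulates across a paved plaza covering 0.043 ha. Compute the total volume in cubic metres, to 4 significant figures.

Depth: 0.49 in × 25.4 = 12.446 mm.
Area: 0.043 ha = 430 m².
1 mm over 1 m² is 1 L, so volume = 12.446 × 430 = 5351.78 L = 5.352 m³.

5.352 cubic metres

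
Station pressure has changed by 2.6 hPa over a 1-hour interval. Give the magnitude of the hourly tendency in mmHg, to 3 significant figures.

1.95 mmHg per hour

2.6 hPa / 1 h × 0.750062 mmHg/hPa = 1.95 mmHg/h.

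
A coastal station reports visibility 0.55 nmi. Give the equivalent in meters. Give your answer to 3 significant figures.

1020 m

1 nmi = 1852 m, so 0.55 × 1852 = 1020 m.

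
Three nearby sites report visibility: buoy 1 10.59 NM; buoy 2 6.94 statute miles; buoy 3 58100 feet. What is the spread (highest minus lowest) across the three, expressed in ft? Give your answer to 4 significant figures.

buoy 1: 10.59 nmi = 64346.06 ft.
buoy 2: 6.94 SM = 36643.20 ft.
Spread: 64346.06 − 36643.20 = 27700 ft.

27700 ft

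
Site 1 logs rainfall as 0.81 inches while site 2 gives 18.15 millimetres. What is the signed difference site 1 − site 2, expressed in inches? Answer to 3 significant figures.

site 2: 18.15 mm = 0.714567 in.
Difference: 0.810000 − 0.714567 = 0.0954 in.

0.0954 in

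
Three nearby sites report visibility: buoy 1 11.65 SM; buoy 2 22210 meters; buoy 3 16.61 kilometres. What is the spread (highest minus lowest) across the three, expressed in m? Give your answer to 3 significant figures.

5600 m

buoy 1: 11.65 SM = 18748.86 m.
buoy 3: 16.61 km = 16610.00 m.
Spread: 22210.00 − 16610.00 = 5600 m.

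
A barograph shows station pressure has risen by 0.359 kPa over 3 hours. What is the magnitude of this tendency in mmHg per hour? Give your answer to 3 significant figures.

0.898 mmHg per hour

0.359 kPa / 3 h × 7.50062 mmHg/kPa = 0.898 mmHg/h.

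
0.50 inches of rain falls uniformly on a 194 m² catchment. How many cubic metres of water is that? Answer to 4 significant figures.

Depth: 0.50 in × 25.4 = 12.7 mm.
1 mm over 1 m² is 1 L, so volume = 12.7 × 194 = 2463.8 L = 2.464 m³.

2.464 cubic metres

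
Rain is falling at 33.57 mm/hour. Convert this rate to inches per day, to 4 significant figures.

33.57 mm/hour × 0.0393701 in/mm × 24 hour/day = 31.72 in/day.

31.72 in/day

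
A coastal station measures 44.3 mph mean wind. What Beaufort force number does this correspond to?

Beaufort force 8

44.3 mph = 19.8 m/s, which is Beaufort 8 (gale, 17.2–20.7 m/s).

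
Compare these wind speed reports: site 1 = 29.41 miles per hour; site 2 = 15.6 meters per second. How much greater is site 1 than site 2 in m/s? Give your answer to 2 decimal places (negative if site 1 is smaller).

site 1: 29.41 mph = 13.1474 m/s.
Difference: 13.1474 − 15.6000 = -2.45 m/s.

-2.45 m/s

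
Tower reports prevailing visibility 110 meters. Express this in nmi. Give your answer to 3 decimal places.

1 m = 0.000539957 nmi, so 110 × 0.000539957 = 0.059 nmi.

0.059 nmi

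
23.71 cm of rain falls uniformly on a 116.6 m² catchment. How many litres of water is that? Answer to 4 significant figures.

27650 litres

Depth: 23.71 cm × 10 = 237.1 mm.
1 mm over 1 m² is 1 L, so volume = 237.1 × 116.6 = 27645.86 L ≈ 27650 L.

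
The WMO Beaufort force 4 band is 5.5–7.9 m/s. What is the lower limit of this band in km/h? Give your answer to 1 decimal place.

19.8 km/h

5.5–7.9 m/s × 3.6 = 19.8–28.4 km/h.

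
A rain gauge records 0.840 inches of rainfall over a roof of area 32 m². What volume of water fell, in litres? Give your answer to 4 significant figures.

Depth: 0.840 in × 25.4 = 21.336 mm.
1 mm over 1 m² is 1 L, so volume = 21.336 × 32 = 682.752 L ≈ 682.8 L.

682.8 litres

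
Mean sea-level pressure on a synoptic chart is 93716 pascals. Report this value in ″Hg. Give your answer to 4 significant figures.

27.67 inHg

1 Pa = 0.0002953 inHg, so 93716 × 0.0002953 = 27.67 inHg.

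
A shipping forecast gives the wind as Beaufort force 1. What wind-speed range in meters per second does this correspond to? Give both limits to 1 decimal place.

Beaufort 1 (light air) spans 0.3–1.5 m/s.

0.3 to 1.5 m/s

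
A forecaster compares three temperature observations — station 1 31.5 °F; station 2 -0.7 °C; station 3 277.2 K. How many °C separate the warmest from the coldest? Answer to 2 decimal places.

4.75 °C

station 1: 31.5 °F = -0.278 °C.
station 3: 277.2 K = 4.050 °C.
Spread: 4.050 − (-0.700) = 4.750 °C.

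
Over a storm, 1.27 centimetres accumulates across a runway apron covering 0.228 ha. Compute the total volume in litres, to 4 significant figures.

Depth: 1.27 cm × 10 = 12.7 mm.
Area: 0.228 ha = 2280 m².
1 mm over 1 m² is 1 L, so volume = 12.7 × 2280 = 28956 L ≈ 28960 L.

28960 litres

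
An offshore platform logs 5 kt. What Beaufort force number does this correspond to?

Beaufort force 2

5 kt lies in the Beaufort 2 band (light breeze, 4–6 kt).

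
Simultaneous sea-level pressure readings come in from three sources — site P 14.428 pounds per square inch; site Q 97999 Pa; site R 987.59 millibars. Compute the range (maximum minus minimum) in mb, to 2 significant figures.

15 mb

site P: 14.428 psi = 994.78 mb.
site Q: 97999 Pa = 979.99 mb.
Spread: 994.78 − 979.99 = 15 mb.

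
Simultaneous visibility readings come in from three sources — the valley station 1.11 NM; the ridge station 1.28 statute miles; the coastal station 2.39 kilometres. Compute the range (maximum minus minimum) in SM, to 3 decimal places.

0.208 SM

the valley station: 1.11 nmi = 1.27737 SM.
the coastal station: 2.39 km = 1.48508 SM.
Spread: 1.48508 − 1.27737 = 0.208 SM.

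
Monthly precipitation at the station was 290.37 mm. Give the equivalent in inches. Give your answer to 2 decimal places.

11.43 in

1 mm = 0.0393701 in, so 290.37 × 0.0393701 = 11.43 in.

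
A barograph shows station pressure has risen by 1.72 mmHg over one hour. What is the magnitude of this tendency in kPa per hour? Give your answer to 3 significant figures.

1.72 mmHg / 1 h × 0.133322 kPa/mmHg = 0.229 kPa/h.

0.229 kPa per hour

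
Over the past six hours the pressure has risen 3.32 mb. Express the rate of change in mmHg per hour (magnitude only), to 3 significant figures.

3.32 mb / 6 h × 0.750062 mmHg/mb = 0.415 mmHg/h.

0.415 mmHg per hour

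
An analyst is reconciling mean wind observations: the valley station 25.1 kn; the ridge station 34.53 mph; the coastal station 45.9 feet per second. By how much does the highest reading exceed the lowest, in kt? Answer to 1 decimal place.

the ridge station: 34.53 mph = 30.006 kt.
the coastal station: 45.9 ft/s = 27.195 kt.
Spread: 30.006 − 25.100 = 4.9 kt.

4.9 kt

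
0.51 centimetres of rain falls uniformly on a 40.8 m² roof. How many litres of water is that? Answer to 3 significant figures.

208 litres

Depth: 0.51 cm × 10 = 5.1 mm.
1 mm over 1 m² is 1 L, so volume = 5.1 × 40.8 = 208.08 L ≈ 208 L.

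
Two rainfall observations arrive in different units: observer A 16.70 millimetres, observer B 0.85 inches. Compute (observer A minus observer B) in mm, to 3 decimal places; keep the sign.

-4.890 mm

observer B: 0.85 in = 21.59000 mm.
Difference: 16.70000 − 21.59000 = -4.890 mm.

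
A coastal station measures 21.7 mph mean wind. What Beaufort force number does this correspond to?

Beaufort force 5

21.7 mph = 9.7 m/s, which is Beaufort 5 (fresh breeze, 8.0–10.7 m/s).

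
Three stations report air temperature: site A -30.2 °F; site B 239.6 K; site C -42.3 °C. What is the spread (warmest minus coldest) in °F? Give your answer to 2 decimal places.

15.75 °F

site A: -30.2 °F = -34.556 °C.
site B: 239.6 K = -33.550 °C.
Spread: (-33.550) − (-42.300) = 8.750 °C = 15.75 °F.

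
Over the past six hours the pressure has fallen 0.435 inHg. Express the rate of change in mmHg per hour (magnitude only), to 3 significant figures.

0.435 inHg / 6 h × 25.4 mmHg/inHg = 1.84 mmHg/h.

1.84 mmHg per hour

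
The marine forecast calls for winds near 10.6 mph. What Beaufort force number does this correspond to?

Beaufort force 3

10.6 mph = 4.7 m/s, which is Beaufort 3 (gentle breeze, 3.4–5.4 m/s).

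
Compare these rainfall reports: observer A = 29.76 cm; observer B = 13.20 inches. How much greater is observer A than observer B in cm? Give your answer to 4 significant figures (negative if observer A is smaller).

observer B: 13.20 in = 33.52800 cm.
Difference: 29.76000 − 33.52800 = -3.768 cm.

-3.768 cm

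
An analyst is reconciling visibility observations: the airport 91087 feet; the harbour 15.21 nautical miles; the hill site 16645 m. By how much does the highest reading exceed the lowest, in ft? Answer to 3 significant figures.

37800 ft

the harbour: 15.21 nmi = 92417.72 ft.
the hill site: 16645 m = 54609.58 ft.
Spread: 92417.72 − 54609.58 = 37800 ft.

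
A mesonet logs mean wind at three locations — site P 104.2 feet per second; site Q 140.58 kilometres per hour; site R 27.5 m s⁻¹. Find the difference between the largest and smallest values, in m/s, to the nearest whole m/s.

12 m/s

site P: 104.2 ft/s = 31.76 m/s.
site Q: 140.58 km/h = 39.05 m/s.
Spread: 39.05 − 27.50 = 12 m/s.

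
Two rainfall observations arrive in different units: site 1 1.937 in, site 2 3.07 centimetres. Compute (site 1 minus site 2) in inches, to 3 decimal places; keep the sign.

site 2: 3.07 cm = 1.20866 in.
Difference: 1.93700 − 1.20866 = 0.728 in.

0.728 in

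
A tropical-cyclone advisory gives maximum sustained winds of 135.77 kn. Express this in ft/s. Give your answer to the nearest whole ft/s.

1 kt = 1.68781 ft/s, so 135.77 × 1.68781 = 229 ft/s.

229 ft/s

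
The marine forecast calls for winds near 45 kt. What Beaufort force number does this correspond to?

45 kt lies in the Beaufort 9 band (strong gale, 41–47 kt).

Beaufort force 9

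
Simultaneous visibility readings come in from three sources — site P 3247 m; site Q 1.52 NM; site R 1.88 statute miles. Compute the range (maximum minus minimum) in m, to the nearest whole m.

site Q: 1.52 nmi = 2815.04 m.
site R: 1.88 SM = 3025.57 m.
Spread: 3247.00 − 2815.04 = 432 m.

432 m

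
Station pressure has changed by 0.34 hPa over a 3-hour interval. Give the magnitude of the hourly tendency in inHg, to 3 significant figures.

0.00335 inHg per hour

0.34 hPa / 3 h × 0.02953 inHg/hPa = 0.00335 inHg/h.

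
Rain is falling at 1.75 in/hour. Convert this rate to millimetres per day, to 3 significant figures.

1070 mm/day

1.75 in/hour × 25.4 mm/in × 24 hour/day = 1070 mm/day.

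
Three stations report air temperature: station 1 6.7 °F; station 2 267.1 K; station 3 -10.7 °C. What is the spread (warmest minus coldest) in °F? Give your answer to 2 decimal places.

station 1: 6.7 °F = -14.056 °C.
station 2: 267.1 K = -6.050 °C.
Spread: (-6.050) − (-14.056) = 8.006 °C = 14.41 °F.

14.41 °F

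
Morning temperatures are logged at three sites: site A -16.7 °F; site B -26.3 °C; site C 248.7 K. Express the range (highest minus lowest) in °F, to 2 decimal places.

4.69 °F

site A: -16.7 °F = -27.056 °C.
site C: 248.7 K = -24.450 °C.
Spread: (-24.450) − (-27.056) = 2.606 °C = 4.69 °F.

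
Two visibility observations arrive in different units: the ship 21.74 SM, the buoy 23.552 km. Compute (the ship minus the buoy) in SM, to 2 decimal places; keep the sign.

7.11 SM

the buoy: 23.552 km = 14.6345 SM.
Difference: 21.7400 − 14.6345 = 7.11 SM.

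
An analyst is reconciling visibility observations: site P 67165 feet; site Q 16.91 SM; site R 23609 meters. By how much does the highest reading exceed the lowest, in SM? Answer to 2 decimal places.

4.19 SM

site P: 67165 ft = 12.7206 SM.
site R: 23609 m = 14.6700 SM.
Spread: 16.9100 − 12.7206 = 4.19 SM.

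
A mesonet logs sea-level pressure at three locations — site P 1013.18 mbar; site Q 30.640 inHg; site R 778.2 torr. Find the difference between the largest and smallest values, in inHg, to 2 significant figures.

site P: 1013.18 mb = 29.9192 inHg.
site R: 778.2 mmHg = 30.6378 inHg.
Spread: 30.6400 − 29.9192 = 0.72 inHg.

0.72 inHg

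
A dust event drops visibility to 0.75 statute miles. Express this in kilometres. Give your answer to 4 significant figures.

1.207 km

1 SM = 1.60934 km, so 0.75 × 1.60934 = 1.207 km.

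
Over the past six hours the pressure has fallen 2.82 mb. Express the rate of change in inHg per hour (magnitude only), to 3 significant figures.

0.0139 inHg per hour

2.82 mb / 6 h × 0.02953 inHg/mb = 0.0139 inHg/h.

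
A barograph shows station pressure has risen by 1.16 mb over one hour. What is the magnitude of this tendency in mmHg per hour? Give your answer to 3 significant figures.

0.870 mmHg per hour

1.16 mb / 1 h × 0.750062 mmHg/mb = 0.870 mmHg/h.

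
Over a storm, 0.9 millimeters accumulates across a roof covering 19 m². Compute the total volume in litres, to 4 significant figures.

1 mm over 1 m² is 1 L, so volume = 0.9 × 19 = 17.1 L ≈ 17.10 L.

17.10 litres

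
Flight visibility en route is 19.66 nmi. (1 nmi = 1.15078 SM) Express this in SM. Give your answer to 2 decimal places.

1 nmi = 1.15078 SM, so 19.66 × 1.15078 = 22.62 SM.

22.62 SM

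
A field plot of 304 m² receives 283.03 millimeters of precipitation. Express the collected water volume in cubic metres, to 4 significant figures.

1 mm over 1 m² is 1 L, so volume = 283.03 × 304 = 86041.12 L = 86.04 m³.

86.04 cubic metres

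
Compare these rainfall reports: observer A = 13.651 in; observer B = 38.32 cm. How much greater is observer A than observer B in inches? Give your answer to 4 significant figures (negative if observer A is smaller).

observer B: 38.32 cm = 15.08661 in.
Difference: 13.65100 − 15.08661 = -1.436 in.

-1.436 in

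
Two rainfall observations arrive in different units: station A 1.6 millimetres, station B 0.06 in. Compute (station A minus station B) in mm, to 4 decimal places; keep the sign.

station B: 0.06 in = 1.524000 mm.
Difference: 1.600000 − 1.524000 = 0.0760 mm.

0.0760 mm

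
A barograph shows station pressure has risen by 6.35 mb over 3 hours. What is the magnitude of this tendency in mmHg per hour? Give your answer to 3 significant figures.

1.59 mmHg per hour

6.35 mb / 3 h × 0.750062 mmHg/mb = 1.59 mmHg/h.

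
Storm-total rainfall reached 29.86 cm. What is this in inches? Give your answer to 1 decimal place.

11.8 in

1 cm = 0.393701 in, so 29.86 × 0.393701 = 11.8 in.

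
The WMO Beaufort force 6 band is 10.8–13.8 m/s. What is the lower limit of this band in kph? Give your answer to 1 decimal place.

10.8–13.8 m/s × 3.6 = 38.9–49.7 km/h.

38.9 km/h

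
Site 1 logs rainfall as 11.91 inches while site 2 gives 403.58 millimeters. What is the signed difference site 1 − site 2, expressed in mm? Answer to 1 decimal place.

-101.1 mm

site 1: 11.91 in = 302.514 mm.
Difference: 302.514 − 403.580 = -101.1 mm.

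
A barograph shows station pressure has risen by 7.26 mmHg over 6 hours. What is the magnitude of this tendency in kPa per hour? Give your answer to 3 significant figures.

0.161 kPa per hour

7.26 mmHg / 6 h × 0.133322 kPa/mmHg = 0.161 kPa/h.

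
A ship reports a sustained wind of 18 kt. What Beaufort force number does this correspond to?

Beaufort force 5

18 kt lies in the Beaufort 5 band (fresh breeze, 17–21 kt).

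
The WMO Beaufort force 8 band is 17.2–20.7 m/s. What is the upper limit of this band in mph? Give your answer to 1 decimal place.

17.2–20.7 m/s × 2.237 = 38.5–46.3 mph.

46.3 mph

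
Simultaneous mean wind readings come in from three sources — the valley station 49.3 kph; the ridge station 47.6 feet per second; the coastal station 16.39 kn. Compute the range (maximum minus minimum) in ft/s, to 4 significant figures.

19.94 ft/s

the valley station: 49.3 km/h = 44.9293 ft/s.
the coastal station: 16.39 kt = 27.6632 ft/s.
Spread: 47.6000 − 27.6632 = 19.94 ft/s.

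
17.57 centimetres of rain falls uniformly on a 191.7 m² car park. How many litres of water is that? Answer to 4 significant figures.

Depth: 17.57 cm × 10 = 175.7 mm.
1 mm over 1 m² is 1 L, so volume = 175.7 × 191.7 = 33681.69 L ≈ 33680 L.

33680 litres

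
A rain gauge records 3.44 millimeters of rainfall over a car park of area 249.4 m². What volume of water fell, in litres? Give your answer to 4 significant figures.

857.9 litres

1 mm over 1 m² is 1 L, so volume = 3.44 × 249.4 = 857.936 L ≈ 857.9 L.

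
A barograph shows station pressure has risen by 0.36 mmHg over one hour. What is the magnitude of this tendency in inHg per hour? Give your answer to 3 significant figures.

0.36 mmHg / 1 h × 0.0393701 inHg/mmHg = 0.0142 inHg/h.

0.0142 inHg per hour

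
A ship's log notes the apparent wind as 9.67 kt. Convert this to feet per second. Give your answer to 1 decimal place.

1 kt = 1.68781 ft/s, so 9.67 × 1.68781 = 16.3 ft/s.

16.3 ft/s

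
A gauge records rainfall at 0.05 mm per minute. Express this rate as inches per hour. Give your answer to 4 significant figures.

0.1181 in/hour

0.05 mm/minute × 0.0393701 in/mm × 60 minute/hour = 0.1181 in/hour.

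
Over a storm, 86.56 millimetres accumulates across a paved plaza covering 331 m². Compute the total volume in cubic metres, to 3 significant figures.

28.7 cubic metres

1 mm over 1 m² is 1 L, so volume = 86.56 × 331 = 28651.36 L = 28.7 m³.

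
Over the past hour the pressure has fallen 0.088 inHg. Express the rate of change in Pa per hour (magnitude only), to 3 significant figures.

0.088 inHg / 1 h × 3386.39 Pa/inHg = 298 Pa/h.

298 Pa per hour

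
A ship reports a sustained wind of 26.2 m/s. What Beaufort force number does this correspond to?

26.2 m/s lies in the Beaufort 10 band (storm, 24.5–28.4 m/s).

Beaufort force 10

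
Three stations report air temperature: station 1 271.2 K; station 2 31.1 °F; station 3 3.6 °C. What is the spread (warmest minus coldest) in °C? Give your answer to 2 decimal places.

station 1: 271.2 K = -1.950 °C.
station 2: 31.1 °F = -0.500 °C.
Spread: 3.600 − (-1.950) = 5.550 °C.

5.55 °C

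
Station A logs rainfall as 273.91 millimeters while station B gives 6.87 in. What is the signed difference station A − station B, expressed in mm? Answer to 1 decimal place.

station B: 6.87 in = 174.498 mm.
Difference: 273.910 − 174.498 = 99.4 mm.

99.4 mm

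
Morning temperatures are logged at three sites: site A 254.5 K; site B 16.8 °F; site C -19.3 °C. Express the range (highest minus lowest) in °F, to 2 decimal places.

site A: 254.5 K = -18.650 °C.
site B: 16.8 °F = -8.444 °C.
Spread: (-8.444) − (-19.300) = 10.856 °C = 19.54 °F.

19.54 °F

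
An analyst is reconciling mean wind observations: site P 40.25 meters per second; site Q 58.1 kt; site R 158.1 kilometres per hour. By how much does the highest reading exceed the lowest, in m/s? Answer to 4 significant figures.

site Q: 58.1 kt = 29.8892 m/s.
site R: 158.1 km/h = 43.9167 m/s.
Spread: 43.9167 − 29.8892 = 14.03 m/s.

14.03 m/s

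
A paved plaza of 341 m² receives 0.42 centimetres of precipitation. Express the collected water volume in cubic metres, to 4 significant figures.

1.432 cubic metres

Depth: 0.42 cm × 10 = 4.2 mm.
1 mm over 1 m² is 1 L, so volume = 4.2 × 341 = 1432.2 L = 1.432 m³.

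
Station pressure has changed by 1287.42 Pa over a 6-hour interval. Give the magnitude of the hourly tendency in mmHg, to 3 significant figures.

1287.42 Pa / 6 h × 0.00750062 mmHg/Pa = 1.61 mmHg/h.

1.61 mmHg per hour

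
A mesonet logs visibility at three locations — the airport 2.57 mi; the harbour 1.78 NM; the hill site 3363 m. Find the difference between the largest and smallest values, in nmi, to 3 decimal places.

the airport: 2.57 SM = 2.23327 nmi.
the hill site: 3363 m = 1.81587 nmi.
Spread: 2.23327 − 1.78000 = 0.453 nmi.

0.453 nmi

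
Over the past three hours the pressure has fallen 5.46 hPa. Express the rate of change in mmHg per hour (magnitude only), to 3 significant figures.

5.46 hPa / 3 h × 0.750062 mmHg/hPa = 1.37 mmHg/h.

1.37 mmHg per hour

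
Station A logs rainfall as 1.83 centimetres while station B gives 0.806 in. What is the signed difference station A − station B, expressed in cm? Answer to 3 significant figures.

station B: 0.806 in = 2.04724 cm.
Difference: 1.83000 − 2.04724 = -0.217 cm.

-0.217 cm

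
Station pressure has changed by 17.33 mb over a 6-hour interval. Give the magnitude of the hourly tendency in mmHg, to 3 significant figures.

2.17 mmHg per hour

17.33 mb / 6 h × 0.750062 mmHg/mb = 2.17 mmHg/h.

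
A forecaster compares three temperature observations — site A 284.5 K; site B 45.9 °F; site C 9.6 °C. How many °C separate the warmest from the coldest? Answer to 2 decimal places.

site A: 284.5 K = 11.350 °C.
site B: 45.9 °F = 7.722 °C.
Spread: 11.350 − 7.722 = 3.628 °C.

3.63 °C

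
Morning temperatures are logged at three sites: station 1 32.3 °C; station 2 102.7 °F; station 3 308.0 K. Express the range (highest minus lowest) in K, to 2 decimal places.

station 2: 102.7 °F = 39.278 °C.
station 3: 308.0 K = 34.850 °C.
Spread: 39.278 − 32.300 = 6.978 °C.

6.98 K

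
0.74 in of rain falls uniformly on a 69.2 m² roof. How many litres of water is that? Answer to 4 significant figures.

1301 litres

Depth: 0.74 in × 25.4 = 18.796 mm.
1 mm over 1 m² is 1 L, so volume = 18.796 × 69.2 = 1300.6832 L ≈ 1301 L.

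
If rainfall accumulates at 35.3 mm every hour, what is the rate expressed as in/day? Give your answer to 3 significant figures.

33.4 in/day

35.3 mm/hour × 0.0393701 in/mm × 24 hour/day = 33.4 in/day.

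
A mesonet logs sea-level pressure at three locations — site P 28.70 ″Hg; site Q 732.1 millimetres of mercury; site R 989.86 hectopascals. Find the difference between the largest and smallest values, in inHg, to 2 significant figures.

site Q: 732.1 mmHg = 28.8228 inHg.
site R: 989.86 hPa = 29.2305 inHg.
Spread: 29.2305 − 28.7000 = 0.53 inHg.

0.53 inHg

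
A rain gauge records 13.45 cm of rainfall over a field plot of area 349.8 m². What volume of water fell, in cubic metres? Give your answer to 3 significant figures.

47.0 cubic metres

Depth: 13.45 cm × 10 = 134.5 mm.
1 mm over 1 m² is 1 L, so volume = 134.5 × 349.8 = 47048.1 L = 47.0 m³.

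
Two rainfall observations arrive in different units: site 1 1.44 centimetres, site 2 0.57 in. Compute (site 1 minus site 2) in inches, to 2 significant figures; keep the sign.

site 1: 1.44 cm = 0.566929 in.
Difference: 0.566929 − 0.570000 = -0.0031 in.

-0.0031 in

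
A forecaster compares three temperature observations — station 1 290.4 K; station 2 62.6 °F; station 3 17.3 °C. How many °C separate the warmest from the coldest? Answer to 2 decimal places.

0.30 °C

station 1: 290.4 K = 17.250 °C.
station 2: 62.6 °F = 17.000 °C.
Spread: 17.300 − 17.000 = 0.300 °C.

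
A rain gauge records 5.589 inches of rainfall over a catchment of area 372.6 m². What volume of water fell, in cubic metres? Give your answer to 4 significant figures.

Depth: 5.589 in × 25.4 = 141.9606 mm.
1 mm over 1 m² is 1 L, so volume = 141.9606 × 372.6 = 52894.52 L = 52.89 m³.

52.89 cubic metres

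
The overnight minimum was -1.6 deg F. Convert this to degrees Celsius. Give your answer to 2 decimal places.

°C = (°F − 32) × 5/9 = (-1.6 − 32) / 1.8 = -18.67 °C.

-18.67 °C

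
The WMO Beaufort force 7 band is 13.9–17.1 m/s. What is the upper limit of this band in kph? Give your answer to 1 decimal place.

61.6 km/h

13.9–17.1 m/s × 3.6 = 50.0–61.6 km/h.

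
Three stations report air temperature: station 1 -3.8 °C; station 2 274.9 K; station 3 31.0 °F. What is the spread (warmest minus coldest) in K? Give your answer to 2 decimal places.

station 2: 274.9 K = 1.750 °C.
station 3: 31.0 °F = -0.556 °C.
Spread: 1.750 − (-3.800) = 5.550 °C.

5.55 K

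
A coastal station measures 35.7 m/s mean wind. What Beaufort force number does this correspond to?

Beaufort force 12

35.7 m/s lies in the Beaufort 12 band (hurricane force, ≥32.7 m/s).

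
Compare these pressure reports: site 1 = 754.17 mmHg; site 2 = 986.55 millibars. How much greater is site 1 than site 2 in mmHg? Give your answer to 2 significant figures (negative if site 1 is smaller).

site 2: 986.55 mb = 739.97 mmHg.
Difference: 754.17 − 739.97 = 14 mmHg.

14 mmHg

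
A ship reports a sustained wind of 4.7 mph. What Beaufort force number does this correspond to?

Beaufort force 2

4.7 mph = 2.1 m/s, which is Beaufort 2 (light breeze, 1.6–3.3 m/s).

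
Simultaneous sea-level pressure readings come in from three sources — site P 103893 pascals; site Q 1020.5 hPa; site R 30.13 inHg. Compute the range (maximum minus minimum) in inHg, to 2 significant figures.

site P: 103893 Pa = 30.6796 inHg.
site Q: 1020.5 hPa = 30.1353 inHg.
Spread: 30.6796 − 30.1300 = 0.55 inHg.

0.55 inHg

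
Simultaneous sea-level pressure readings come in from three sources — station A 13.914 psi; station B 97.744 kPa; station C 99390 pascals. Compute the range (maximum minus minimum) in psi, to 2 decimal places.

station B: 97.744 kPa = 14.1766 psi.
station C: 99390 Pa = 14.4153 psi.
Spread: 14.4153 − 13.9140 = 0.50 psi.

0.50 psi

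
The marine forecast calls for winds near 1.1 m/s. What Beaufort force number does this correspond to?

1.1 m/s lies in the Beaufort 1 band (light air, 0.3–1.5 m/s).

Beaufort force 1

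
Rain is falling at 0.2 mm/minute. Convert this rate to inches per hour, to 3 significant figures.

0.472 in/hour

0.2 mm/minute × 0.0393701 in/mm × 60 minute/hour = 0.472 in/hour.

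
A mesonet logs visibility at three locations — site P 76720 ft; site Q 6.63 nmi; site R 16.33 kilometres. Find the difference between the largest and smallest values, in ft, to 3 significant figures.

36400 ft

site Q: 6.63 nmi = 40284.65 ft.
site R: 16.33 km = 53576.12 ft.
Spread: 76720.00 − 40284.65 = 36400 ft.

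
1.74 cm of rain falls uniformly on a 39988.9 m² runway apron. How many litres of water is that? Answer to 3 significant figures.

Depth: 1.74 cm × 10 = 17.4 mm.
1 mm over 1 m² is 1 L, so volume = 17.4 × 39988.9 = 695806.86 L ≈ 696000 L.

696000 litres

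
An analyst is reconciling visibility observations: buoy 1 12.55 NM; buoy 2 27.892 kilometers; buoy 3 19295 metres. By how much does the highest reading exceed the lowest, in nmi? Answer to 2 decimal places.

4.64 nmi

buoy 2: 27.892 km = 15.0605 nmi.
buoy 3: 19295 m = 10.4185 nmi.
Spread: 15.0605 − 10.4185 = 4.64 nmi.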